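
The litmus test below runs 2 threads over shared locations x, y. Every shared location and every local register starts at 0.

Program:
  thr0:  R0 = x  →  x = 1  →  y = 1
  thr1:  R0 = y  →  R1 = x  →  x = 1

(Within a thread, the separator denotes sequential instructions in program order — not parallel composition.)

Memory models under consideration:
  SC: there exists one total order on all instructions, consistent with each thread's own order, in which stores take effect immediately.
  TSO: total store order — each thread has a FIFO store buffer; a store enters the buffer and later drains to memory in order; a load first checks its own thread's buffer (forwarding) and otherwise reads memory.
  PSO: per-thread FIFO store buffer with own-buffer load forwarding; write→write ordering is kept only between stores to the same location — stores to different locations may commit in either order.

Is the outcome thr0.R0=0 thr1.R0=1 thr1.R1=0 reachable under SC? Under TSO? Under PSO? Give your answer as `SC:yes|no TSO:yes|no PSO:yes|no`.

SC:no TSO:no PSO:yes

outcome vector order: (thr0.R0,thr1.R0,thr1.R1)
SC: 4 outcomes — {000, 001, 011, 100}
TSO: 4 outcomes — {000, 001, 011, 100}
PSO: 5 outcomes — {000, 001, 010, 011, 100}
target 010 ∈ {PSO}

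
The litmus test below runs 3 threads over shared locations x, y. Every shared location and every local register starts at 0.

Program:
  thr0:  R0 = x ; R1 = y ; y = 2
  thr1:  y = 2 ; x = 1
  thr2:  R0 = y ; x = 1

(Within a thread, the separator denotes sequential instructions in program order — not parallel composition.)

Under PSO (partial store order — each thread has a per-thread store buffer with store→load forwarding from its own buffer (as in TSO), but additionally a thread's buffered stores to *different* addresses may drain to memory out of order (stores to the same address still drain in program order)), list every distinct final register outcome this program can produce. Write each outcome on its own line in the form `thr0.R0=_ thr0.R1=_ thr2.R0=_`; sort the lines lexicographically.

thr0.R0=0 thr0.R1=0 thr2.R0=0
thr0.R0=0 thr0.R1=0 thr2.R0=2
thr0.R0=0 thr0.R1=2 thr2.R0=0
thr0.R0=0 thr0.R1=2 thr2.R0=2
thr0.R0=1 thr0.R1=0 thr2.R0=0
thr0.R0=1 thr0.R1=0 thr2.R0=2
thr0.R0=1 thr0.R1=2 thr2.R0=0
thr0.R0=1 thr0.R1=2 thr2.R0=2

outcome vector order: (thr0.R0,thr0.R1,thr2.R0)
|PSO outcomes| = 8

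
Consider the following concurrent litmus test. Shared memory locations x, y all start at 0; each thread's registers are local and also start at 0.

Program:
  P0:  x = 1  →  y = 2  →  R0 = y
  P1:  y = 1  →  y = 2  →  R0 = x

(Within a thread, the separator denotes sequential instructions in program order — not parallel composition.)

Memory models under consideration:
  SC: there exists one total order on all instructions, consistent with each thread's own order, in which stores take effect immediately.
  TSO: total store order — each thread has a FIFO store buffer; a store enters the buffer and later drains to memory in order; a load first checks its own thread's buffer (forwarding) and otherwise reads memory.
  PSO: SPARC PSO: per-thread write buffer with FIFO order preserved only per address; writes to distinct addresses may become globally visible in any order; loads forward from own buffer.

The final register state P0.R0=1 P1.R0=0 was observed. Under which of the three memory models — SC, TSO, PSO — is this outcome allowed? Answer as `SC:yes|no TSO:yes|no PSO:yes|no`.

outcome vector order: (P0.R0,P1.R0)
under SC → 11, 20, 21
under TSO → 10, 11, 20, 21
under PSO → 10, 11, 20, 21
target 10 ∈ {TSO,PSO}

SC:no TSO:yes PSO:yes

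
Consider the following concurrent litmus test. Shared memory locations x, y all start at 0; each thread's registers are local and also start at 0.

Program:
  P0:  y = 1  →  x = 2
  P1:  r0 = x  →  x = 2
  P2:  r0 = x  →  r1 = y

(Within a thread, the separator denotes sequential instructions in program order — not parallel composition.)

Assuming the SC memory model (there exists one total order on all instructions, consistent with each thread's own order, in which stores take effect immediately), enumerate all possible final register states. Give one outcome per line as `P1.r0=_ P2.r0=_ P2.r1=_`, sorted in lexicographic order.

outcome vector order: (P1.r0,P2.r0,P2.r1)
|SC outcomes| = 7

P1.r0=0 P2.r0=0 P2.r1=0
P1.r0=0 P2.r0=0 P2.r1=1
P1.r0=0 P2.r0=2 P2.r1=0
P1.r0=0 P2.r0=2 P2.r1=1
P1.r0=2 P2.r0=0 P2.r1=0
P1.r0=2 P2.r0=0 P2.r1=1
P1.r0=2 P2.r0=2 P2.r1=1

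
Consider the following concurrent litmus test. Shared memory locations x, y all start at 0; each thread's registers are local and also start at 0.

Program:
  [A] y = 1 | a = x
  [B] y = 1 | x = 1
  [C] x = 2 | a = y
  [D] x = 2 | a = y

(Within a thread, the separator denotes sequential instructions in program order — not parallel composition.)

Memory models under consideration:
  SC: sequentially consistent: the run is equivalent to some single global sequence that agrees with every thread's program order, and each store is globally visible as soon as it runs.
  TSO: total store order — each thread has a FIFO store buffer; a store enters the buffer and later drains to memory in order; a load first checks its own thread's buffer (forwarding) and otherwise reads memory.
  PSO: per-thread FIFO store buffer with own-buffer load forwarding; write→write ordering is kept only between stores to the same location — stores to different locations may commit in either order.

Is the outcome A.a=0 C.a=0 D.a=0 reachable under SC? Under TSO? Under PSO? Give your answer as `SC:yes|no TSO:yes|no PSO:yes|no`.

outcome vector order: (A.a,C.a,D.a)
under SC → 011 100 101 110 111 200 201 210 211
under TSO → 000 001 010 011 100 101 110 111 200 201 210 211
under PSO → 000 001 010 011 100 101 110 111 200 201 210 211
target 000 ∈ {TSO,PSO}

SC:no TSO:yes PSO:yes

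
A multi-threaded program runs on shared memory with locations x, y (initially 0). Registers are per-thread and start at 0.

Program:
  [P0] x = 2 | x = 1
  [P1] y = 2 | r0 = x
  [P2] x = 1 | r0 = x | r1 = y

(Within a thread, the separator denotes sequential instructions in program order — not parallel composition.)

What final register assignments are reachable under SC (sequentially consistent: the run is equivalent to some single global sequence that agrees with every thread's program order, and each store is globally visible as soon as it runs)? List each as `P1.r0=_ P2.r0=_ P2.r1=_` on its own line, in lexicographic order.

outcome vector order: (P1.r0,P2.r0,P2.r1)
|SC outcomes| = 10

P1.r0=0 P2.r0=1 P2.r1=2
P1.r0=0 P2.r0=2 P2.r1=2
P1.r0=1 P2.r0=1 P2.r1=0
P1.r0=1 P2.r0=1 P2.r1=2
P1.r0=1 P2.r0=2 P2.r1=0
P1.r0=1 P2.r0=2 P2.r1=2
P1.r0=2 P2.r0=1 P2.r1=0
P1.r0=2 P2.r0=1 P2.r1=2
P1.r0=2 P2.r0=2 P2.r1=0
P1.r0=2 P2.r0=2 P2.r1=2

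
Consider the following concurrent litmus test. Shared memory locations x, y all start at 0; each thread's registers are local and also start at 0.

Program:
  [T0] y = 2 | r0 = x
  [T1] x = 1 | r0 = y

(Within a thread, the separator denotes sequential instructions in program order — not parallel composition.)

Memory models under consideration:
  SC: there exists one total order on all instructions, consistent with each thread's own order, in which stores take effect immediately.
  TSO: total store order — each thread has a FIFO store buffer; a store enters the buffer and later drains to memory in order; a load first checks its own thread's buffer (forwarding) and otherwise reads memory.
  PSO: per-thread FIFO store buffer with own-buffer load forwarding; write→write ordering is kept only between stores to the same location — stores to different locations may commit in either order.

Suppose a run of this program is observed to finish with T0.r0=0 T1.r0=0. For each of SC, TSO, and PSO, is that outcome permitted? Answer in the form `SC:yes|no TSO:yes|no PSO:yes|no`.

outcome vector order: (T0.r0,T1.r0)
SC: 3 outcomes — {(0,2); (1,0); (1,2)}
TSO: 4 outcomes — {(0,0); (0,2); (1,0); (1,2)}
PSO: 4 outcomes — {(0,0); (0,2); (1,0); (1,2)}
target (0,0) ∈ {TSO,PSO}

SC:no TSO:yes PSO:yes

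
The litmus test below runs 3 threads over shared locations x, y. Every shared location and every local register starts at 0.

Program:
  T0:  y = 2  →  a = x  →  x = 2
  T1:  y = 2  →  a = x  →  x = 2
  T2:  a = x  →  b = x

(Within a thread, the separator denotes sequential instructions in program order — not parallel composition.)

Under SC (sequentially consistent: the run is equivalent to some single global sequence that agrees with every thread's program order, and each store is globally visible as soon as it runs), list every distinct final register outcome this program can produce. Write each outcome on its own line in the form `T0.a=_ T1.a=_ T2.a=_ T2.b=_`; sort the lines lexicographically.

T0.a=0 T1.a=0 T2.a=0 T2.b=0
T0.a=0 T1.a=0 T2.a=0 T2.b=2
T0.a=0 T1.a=0 T2.a=2 T2.b=2
T0.a=0 T1.a=2 T2.a=0 T2.b=0
T0.a=0 T1.a=2 T2.a=0 T2.b=2
T0.a=0 T1.a=2 T2.a=2 T2.b=2
T0.a=2 T1.a=0 T2.a=0 T2.b=0
T0.a=2 T1.a=0 T2.a=0 T2.b=2
T0.a=2 T1.a=0 T2.a=2 T2.b=2

outcome vector order: (T0.a,T1.a,T2.a,T2.b)
|SC outcomes| = 9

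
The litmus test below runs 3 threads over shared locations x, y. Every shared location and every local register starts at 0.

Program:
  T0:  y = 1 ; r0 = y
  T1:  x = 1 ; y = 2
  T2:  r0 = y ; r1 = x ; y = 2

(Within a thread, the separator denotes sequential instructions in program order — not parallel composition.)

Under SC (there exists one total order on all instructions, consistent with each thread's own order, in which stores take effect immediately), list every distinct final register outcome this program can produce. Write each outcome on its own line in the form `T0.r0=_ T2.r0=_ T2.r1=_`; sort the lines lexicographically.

outcome vector order: (T0.r0,T2.r0,T2.r1)
|SC outcomes| = 10

T0.r0=1 T2.r0=0 T2.r1=0
T0.r0=1 T2.r0=0 T2.r1=1
T0.r0=1 T2.r0=1 T2.r1=0
T0.r0=1 T2.r0=1 T2.r1=1
T0.r0=1 T2.r0=2 T2.r1=1
T0.r0=2 T2.r0=0 T2.r1=0
T0.r0=2 T2.r0=0 T2.r1=1
T0.r0=2 T2.r0=1 T2.r1=0
T0.r0=2 T2.r0=1 T2.r1=1
T0.r0=2 T2.r0=2 T2.r1=1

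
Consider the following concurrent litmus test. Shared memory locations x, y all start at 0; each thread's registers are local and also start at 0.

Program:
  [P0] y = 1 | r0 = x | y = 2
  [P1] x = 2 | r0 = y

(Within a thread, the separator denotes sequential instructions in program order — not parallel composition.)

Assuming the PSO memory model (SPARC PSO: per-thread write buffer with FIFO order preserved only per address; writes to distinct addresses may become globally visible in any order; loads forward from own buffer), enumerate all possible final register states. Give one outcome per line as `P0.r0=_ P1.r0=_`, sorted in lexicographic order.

P0.r0=0 P1.r0=0
P0.r0=0 P1.r0=1
P0.r0=0 P1.r0=2
P0.r0=2 P1.r0=0
P0.r0=2 P1.r0=1
P0.r0=2 P1.r0=2

outcome vector order: (P0.r0,P1.r0)
|PSO outcomes| = 6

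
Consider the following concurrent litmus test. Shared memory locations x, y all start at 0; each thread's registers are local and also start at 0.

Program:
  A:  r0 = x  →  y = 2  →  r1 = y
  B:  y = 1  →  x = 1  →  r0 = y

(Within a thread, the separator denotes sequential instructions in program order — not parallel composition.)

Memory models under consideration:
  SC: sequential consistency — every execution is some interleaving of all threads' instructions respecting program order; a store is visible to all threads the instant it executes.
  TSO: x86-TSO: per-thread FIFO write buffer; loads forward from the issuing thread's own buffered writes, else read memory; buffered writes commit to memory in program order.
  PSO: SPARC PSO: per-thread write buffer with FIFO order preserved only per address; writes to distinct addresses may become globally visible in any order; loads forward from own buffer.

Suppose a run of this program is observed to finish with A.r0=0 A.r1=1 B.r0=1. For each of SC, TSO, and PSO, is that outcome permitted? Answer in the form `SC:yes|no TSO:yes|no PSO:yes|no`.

SC:yes TSO:yes PSO:yes

outcome vector order: (A.r0,A.r1,B.r0)
[SC] allowed = {0/1/1, 0/2/1, 0/2/2, 1/2/1, 1/2/2}
[TSO] allowed = {0/1/1, 0/2/1, 0/2/2, 1/2/1, 1/2/2}
[PSO] allowed = {0/1/1, 0/2/1, 0/2/2, 1/1/1, 1/2/1, 1/2/2}
target 0/1/1 ∈ {SC,TSO,PSO}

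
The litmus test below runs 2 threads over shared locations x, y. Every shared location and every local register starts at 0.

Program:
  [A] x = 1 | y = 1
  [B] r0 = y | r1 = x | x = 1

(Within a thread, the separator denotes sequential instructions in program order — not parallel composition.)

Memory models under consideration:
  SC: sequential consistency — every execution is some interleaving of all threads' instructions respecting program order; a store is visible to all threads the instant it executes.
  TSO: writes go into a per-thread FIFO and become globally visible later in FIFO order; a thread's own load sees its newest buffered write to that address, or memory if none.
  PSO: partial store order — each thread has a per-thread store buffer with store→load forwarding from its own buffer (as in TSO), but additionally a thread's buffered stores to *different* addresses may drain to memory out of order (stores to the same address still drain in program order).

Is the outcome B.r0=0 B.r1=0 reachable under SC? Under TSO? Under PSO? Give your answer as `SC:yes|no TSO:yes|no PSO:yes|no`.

outcome vector order: (B.r0,B.r1)
[SC] allowed = {(0,0) (0,1) (1,1)}
[TSO] allowed = {(0,0) (0,1) (1,1)}
[PSO] allowed = {(0,0) (0,1) (1,0) (1,1)}
target (0,0) ∈ {SC,TSO,PSO}

SC:yes TSO:yes PSO:yes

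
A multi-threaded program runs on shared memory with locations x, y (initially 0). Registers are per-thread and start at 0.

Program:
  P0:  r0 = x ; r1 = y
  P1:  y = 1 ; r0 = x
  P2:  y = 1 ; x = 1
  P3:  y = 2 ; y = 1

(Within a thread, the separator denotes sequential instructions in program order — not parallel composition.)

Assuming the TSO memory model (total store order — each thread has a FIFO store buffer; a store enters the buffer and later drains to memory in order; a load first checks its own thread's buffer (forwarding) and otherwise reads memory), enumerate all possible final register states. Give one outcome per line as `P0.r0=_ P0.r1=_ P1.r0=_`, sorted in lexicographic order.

P0.r0=0 P0.r1=0 P1.r0=0
P0.r0=0 P0.r1=0 P1.r0=1
P0.r0=0 P0.r1=1 P1.r0=0
P0.r0=0 P0.r1=1 P1.r0=1
P0.r0=0 P0.r1=2 P1.r0=0
P0.r0=0 P0.r1=2 P1.r0=1
P0.r0=1 P0.r1=1 P1.r0=0
P0.r0=1 P0.r1=1 P1.r0=1
P0.r0=1 P0.r1=2 P1.r0=0
P0.r0=1 P0.r1=2 P1.r0=1

outcome vector order: (P0.r0,P0.r1,P1.r0)
|TSO outcomes| = 10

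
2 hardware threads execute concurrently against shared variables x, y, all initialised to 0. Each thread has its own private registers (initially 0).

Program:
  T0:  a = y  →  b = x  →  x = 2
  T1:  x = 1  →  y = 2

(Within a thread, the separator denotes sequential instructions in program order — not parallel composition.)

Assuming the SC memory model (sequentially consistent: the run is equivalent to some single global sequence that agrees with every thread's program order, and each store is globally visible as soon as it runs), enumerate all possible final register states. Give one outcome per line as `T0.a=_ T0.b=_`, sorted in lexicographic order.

T0.a=0 T0.b=0
T0.a=0 T0.b=1
T0.a=2 T0.b=1

outcome vector order: (T0.a,T0.b)
|SC outcomes| = 3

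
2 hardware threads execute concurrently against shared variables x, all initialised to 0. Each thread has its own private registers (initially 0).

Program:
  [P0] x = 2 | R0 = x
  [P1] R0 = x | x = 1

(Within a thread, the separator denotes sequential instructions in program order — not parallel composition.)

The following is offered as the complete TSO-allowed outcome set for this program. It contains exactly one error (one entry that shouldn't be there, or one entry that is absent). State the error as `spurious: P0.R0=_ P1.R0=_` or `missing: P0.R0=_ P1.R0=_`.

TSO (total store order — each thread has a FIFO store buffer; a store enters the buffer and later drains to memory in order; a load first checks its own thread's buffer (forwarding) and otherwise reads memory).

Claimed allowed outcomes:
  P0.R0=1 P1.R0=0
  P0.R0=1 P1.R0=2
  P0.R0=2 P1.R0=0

outcome vector order: (P0.R0,P1.R0)
[TSO] allowed = {10 12 20 22}
TSO∖claimed = {22}

missing: P0.R0=2 P1.R0=2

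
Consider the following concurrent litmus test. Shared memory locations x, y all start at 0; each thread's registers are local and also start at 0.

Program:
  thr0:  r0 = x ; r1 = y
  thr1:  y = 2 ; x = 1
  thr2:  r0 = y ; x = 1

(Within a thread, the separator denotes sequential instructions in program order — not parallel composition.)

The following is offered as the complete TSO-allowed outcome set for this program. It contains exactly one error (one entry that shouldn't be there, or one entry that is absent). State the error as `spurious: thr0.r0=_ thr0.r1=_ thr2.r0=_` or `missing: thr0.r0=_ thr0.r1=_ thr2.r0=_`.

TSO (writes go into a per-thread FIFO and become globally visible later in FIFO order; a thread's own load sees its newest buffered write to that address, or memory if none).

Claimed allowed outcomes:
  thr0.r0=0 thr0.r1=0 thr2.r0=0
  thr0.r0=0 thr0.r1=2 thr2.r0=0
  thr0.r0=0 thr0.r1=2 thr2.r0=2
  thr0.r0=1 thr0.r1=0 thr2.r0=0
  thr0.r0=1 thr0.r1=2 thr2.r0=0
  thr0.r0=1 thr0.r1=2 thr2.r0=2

outcome vector order: (thr0.r0,thr0.r1,thr2.r0)
[TSO] allowed = {000 002 020 022 100 120 122}
TSO∖claimed = {002}

missing: thr0.r0=0 thr0.r1=0 thr2.r0=2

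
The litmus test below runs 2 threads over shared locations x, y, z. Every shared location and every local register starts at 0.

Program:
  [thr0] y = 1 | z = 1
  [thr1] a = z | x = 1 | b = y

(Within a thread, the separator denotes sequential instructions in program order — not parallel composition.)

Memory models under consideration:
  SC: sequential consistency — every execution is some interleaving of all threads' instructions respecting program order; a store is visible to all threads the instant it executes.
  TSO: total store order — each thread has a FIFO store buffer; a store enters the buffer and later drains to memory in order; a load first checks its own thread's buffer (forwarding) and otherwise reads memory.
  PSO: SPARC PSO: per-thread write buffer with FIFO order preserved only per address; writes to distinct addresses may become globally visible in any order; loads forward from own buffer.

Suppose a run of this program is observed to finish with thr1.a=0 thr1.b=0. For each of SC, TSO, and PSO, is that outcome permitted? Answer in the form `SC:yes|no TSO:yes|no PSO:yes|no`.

outcome vector order: (thr1.a,thr1.b)
under SC → 0/0, 0/1, 1/1
under TSO → 0/0, 0/1, 1/1
under PSO → 0/0, 0/1, 1/0, 1/1
target 0/0 ∈ {SC,TSO,PSO}

SC:yes TSO:yes PSO:yes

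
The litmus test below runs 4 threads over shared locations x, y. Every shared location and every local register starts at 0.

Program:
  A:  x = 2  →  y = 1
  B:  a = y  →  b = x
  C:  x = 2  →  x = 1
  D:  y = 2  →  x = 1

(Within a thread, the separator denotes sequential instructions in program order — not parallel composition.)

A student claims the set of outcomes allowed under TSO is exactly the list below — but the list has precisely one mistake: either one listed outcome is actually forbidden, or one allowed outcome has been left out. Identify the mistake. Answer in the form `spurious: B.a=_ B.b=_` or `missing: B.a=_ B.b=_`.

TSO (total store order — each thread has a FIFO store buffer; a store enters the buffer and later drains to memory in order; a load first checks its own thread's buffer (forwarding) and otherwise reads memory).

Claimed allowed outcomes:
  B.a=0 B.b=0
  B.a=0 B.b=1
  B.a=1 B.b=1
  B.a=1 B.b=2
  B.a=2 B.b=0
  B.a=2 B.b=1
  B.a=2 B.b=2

missing: B.a=0 B.b=2

outcome vector order: (B.a,B.b)
TSO: 8 outcomes — {00; 01; 02; 11; 12; 20; 21; 22}
TSO∖claimed = {02}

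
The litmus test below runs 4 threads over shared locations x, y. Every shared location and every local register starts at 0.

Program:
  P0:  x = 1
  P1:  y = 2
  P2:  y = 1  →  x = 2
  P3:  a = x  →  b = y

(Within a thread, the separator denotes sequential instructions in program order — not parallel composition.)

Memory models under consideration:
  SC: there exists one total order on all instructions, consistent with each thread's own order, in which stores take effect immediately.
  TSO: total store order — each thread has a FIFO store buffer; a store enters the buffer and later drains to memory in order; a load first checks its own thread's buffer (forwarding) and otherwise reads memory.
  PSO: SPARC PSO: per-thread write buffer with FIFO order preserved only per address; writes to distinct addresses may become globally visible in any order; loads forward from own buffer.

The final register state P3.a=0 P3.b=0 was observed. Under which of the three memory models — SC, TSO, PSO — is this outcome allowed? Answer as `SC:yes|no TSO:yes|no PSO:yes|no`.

outcome vector order: (P3.a,P3.b)
SC: 8 outcomes — {00; 01; 02; 10; 11; 12; 21; 22}
TSO: 8 outcomes — {00; 01; 02; 10; 11; 12; 21; 22}
PSO: 9 outcomes — {00; 01; 02; 10; 11; 12; 20; 21; 22}
target 00 ∈ {SC,TSO,PSO}

SC:yes TSO:yes PSO:yes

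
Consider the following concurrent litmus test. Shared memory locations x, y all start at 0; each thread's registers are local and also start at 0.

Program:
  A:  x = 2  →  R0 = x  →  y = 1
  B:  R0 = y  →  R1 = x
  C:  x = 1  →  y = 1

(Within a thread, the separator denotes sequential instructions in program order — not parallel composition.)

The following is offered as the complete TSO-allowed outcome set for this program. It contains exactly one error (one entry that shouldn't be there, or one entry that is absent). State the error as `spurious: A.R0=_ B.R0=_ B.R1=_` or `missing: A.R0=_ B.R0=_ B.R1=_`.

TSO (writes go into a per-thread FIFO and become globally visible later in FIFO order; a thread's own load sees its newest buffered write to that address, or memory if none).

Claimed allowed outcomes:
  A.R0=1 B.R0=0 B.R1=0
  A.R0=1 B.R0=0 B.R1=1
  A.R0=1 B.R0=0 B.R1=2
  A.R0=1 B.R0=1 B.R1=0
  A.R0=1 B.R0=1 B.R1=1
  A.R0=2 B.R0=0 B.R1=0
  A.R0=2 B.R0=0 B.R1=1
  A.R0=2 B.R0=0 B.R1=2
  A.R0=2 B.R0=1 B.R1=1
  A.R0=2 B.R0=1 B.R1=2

spurious: A.R0=1 B.R0=1 B.R1=0

outcome vector order: (A.R0,B.R0,B.R1)
TSO: 9 outcomes — {<1 0 0> <1 0 1> <1 0 2> <1 1 1> <2 0 0> <2 0 1> <2 0 2> <2 1 1> <2 1 2>}
claimed∖TSO = {<1 1 0>}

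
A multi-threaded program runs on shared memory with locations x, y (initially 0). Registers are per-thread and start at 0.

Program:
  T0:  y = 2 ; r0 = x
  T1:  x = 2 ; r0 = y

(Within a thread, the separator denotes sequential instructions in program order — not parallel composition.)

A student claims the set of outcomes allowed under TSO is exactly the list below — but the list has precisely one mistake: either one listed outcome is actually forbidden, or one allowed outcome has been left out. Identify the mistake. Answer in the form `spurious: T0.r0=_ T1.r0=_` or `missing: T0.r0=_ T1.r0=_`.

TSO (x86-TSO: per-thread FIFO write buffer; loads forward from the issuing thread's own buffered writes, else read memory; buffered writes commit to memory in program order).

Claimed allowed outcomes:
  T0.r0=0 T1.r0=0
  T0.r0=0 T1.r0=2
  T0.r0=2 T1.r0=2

outcome vector order: (T0.r0,T1.r0)
under TSO → (0,0); (0,2); (2,0); (2,2)
TSO∖claimed = {(2,0)}

missing: T0.r0=2 T1.r0=0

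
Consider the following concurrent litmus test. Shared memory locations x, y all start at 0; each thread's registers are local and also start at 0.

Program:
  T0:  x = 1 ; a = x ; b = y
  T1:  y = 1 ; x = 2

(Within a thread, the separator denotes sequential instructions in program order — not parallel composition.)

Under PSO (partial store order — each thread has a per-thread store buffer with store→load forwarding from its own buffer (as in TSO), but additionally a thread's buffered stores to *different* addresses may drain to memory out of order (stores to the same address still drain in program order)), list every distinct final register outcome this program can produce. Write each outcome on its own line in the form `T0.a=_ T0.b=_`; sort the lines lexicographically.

outcome vector order: (T0.a,T0.b)
|PSO outcomes| = 4

T0.a=1 T0.b=0
T0.a=1 T0.b=1
T0.a=2 T0.b=0
T0.a=2 T0.b=1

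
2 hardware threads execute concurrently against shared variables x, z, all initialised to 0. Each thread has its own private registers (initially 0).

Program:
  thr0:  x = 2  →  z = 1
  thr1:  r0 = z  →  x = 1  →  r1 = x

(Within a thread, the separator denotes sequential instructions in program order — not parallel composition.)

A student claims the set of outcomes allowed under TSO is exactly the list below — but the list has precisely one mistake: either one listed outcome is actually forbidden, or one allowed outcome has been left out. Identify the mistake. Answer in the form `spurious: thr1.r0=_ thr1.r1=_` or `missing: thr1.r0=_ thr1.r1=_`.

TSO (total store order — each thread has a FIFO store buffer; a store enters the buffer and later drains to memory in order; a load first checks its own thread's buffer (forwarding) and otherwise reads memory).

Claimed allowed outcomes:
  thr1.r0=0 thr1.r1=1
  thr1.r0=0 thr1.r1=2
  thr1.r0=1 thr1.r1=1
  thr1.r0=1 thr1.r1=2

outcome vector order: (thr1.r0,thr1.r1)
under TSO → 01, 02, 11
claimed∖TSO = {12}

spurious: thr1.r0=1 thr1.r1=2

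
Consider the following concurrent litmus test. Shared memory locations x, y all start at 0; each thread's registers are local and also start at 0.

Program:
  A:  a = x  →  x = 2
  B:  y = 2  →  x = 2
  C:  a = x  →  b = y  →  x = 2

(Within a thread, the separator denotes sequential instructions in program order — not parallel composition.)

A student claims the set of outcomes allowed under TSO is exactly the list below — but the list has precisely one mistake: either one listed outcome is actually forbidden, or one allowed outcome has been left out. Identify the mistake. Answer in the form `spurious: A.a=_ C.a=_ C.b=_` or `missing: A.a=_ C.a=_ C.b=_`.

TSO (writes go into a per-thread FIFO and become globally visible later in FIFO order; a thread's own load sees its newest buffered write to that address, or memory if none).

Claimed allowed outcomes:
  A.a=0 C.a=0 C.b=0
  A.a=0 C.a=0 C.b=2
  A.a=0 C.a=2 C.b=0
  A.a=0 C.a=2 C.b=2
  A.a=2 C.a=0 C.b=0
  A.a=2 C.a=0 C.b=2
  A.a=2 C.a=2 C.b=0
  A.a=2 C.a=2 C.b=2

outcome vector order: (A.a,C.a,C.b)
TSO (7): <0 0 0>, <0 0 2>, <0 2 0>, <0 2 2>, <2 0 0>, <2 0 2>, <2 2 2>
claimed∖TSO = {<2 2 0>}

spurious: A.a=2 C.a=2 C.b=0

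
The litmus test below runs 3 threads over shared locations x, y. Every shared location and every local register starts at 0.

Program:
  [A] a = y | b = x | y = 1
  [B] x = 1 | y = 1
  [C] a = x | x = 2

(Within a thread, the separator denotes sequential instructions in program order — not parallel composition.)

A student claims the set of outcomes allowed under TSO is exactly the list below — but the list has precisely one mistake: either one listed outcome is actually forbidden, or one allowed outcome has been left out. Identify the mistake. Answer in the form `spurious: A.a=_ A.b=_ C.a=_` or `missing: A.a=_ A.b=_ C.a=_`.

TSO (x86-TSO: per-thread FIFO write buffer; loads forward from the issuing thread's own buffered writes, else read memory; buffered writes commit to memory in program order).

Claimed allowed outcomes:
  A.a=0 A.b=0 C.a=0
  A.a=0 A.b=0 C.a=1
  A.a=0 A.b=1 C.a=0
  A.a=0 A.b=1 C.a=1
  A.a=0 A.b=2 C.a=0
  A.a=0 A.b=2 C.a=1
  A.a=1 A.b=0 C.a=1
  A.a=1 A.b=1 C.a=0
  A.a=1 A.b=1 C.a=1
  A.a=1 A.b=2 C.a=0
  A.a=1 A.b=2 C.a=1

outcome vector order: (A.a,A.b,C.a)
under TSO → 0/0/0; 0/0/1; 0/1/0; 0/1/1; 0/2/0; 0/2/1; 1/1/0; 1/1/1; 1/2/0; 1/2/1
claimed∖TSO = {1/0/1}

spurious: A.a=1 A.b=0 C.a=1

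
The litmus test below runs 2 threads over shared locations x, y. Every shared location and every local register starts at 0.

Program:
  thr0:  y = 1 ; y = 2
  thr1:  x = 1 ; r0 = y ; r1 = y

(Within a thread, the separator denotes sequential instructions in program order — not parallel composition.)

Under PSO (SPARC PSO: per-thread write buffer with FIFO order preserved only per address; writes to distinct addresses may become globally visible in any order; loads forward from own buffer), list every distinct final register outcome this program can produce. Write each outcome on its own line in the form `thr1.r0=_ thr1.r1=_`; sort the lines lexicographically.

thr1.r0=0 thr1.r1=0
thr1.r0=0 thr1.r1=1
thr1.r0=0 thr1.r1=2
thr1.r0=1 thr1.r1=1
thr1.r0=1 thr1.r1=2
thr1.r0=2 thr1.r1=2

outcome vector order: (thr1.r0,thr1.r1)
|PSO outcomes| = 6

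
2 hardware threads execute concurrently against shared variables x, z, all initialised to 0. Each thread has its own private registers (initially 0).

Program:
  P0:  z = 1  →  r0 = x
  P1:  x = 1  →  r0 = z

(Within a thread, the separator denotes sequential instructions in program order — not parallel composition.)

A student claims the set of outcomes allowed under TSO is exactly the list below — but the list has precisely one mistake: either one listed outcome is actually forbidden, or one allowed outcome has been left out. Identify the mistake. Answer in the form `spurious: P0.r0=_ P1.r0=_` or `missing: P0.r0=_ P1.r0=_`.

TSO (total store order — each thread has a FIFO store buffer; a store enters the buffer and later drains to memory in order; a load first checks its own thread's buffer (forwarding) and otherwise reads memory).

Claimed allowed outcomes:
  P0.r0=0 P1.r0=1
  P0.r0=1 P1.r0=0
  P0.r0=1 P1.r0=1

missing: P0.r0=0 P1.r0=0

outcome vector order: (P0.r0,P1.r0)
under TSO → 0/0; 0/1; 1/0; 1/1
TSO∖claimed = {0/0}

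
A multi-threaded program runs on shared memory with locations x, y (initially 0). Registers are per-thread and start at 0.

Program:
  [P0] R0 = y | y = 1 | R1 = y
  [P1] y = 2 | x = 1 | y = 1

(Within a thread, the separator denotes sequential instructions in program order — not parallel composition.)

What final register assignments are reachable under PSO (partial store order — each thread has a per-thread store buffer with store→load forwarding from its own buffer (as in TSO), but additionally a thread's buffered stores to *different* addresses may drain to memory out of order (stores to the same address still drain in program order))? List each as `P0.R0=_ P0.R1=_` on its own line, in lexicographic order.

outcome vector order: (P0.R0,P0.R1)
|PSO outcomes| = 4

P0.R0=0 P0.R1=1
P0.R0=0 P0.R1=2
P0.R0=1 P0.R1=1
P0.R0=2 P0.R1=1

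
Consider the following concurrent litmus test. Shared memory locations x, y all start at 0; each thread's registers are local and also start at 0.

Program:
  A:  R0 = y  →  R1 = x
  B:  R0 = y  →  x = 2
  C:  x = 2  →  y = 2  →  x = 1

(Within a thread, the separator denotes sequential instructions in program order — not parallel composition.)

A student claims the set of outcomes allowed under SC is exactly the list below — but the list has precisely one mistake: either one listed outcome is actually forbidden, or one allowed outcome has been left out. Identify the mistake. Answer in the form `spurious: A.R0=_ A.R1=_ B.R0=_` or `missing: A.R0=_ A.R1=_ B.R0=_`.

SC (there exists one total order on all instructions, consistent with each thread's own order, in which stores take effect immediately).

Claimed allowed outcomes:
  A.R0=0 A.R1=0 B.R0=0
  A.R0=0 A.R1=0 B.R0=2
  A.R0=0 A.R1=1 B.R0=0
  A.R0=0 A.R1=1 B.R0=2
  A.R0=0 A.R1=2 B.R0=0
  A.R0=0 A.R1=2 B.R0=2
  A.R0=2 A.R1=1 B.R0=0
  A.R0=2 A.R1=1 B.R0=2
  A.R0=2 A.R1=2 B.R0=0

missing: A.R0=2 A.R1=2 B.R0=2

outcome vector order: (A.R0,A.R1,B.R0)
SC: 10 outcomes — {<0 0 0> <0 0 2> <0 1 0> <0 1 2> <0 2 0> <0 2 2> <2 1 0> <2 1 2> <2 2 0> <2 2 2>}
SC∖claimed = {<2 2 2>}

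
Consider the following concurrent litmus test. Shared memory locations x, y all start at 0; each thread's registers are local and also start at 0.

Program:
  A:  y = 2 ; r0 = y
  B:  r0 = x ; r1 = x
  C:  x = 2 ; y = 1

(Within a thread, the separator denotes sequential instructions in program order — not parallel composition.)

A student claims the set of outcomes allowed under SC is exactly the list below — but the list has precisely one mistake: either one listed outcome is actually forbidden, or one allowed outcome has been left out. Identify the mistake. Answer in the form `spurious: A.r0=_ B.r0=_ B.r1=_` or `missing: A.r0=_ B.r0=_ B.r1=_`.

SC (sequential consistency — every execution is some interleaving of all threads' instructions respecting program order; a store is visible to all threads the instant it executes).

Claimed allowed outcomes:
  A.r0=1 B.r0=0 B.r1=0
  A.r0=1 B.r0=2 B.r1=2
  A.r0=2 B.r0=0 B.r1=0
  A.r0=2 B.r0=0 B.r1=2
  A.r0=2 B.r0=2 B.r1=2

missing: A.r0=1 B.r0=0 B.r1=2

outcome vector order: (A.r0,B.r0,B.r1)
SC (6): <1 0 0>; <1 0 2>; <1 2 2>; <2 0 0>; <2 0 2>; <2 2 2>
SC∖claimed = {<1 0 2>}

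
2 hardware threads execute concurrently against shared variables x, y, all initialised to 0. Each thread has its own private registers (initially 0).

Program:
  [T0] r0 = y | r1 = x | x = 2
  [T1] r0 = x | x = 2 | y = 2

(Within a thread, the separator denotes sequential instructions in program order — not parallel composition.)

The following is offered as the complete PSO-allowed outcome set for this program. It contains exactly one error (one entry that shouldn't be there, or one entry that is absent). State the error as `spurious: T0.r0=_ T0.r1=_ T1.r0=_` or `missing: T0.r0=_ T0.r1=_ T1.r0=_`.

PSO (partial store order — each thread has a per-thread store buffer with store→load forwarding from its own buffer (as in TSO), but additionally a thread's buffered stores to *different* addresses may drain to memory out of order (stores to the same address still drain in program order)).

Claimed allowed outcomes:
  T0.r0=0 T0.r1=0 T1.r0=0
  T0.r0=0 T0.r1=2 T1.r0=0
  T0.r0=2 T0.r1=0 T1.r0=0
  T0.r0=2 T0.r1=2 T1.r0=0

missing: T0.r0=0 T0.r1=0 T1.r0=2

outcome vector order: (T0.r0,T0.r1,T1.r0)
PSO (5): <0 0 0>; <0 0 2>; <0 2 0>; <2 0 0>; <2 2 0>
PSO∖claimed = {<0 0 2>}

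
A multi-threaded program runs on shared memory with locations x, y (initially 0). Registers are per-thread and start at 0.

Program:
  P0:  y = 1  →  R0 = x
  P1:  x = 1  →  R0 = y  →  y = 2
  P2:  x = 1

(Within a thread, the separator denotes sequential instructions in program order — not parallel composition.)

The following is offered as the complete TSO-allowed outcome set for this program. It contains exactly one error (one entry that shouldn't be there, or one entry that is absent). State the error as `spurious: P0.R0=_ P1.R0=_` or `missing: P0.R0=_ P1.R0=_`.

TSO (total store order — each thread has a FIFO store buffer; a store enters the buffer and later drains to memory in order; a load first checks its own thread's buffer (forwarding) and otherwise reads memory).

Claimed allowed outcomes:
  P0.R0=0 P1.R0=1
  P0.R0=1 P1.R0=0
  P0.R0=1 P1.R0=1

missing: P0.R0=0 P1.R0=0

outcome vector order: (P0.R0,P1.R0)
TSO (4): (0,0) (0,1) (1,0) (1,1)
TSO∖claimed = {(0,0)}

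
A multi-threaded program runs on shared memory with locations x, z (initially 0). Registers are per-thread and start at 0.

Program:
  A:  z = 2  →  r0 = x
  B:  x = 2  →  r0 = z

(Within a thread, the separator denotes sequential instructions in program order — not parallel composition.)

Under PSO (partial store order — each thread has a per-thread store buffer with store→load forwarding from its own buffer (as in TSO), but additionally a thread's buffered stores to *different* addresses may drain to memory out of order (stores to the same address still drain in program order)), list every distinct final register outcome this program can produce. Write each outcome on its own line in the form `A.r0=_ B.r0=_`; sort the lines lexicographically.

A.r0=0 B.r0=0
A.r0=0 B.r0=2
A.r0=2 B.r0=0
A.r0=2 B.r0=2

outcome vector order: (A.r0,B.r0)
|PSO outcomes| = 4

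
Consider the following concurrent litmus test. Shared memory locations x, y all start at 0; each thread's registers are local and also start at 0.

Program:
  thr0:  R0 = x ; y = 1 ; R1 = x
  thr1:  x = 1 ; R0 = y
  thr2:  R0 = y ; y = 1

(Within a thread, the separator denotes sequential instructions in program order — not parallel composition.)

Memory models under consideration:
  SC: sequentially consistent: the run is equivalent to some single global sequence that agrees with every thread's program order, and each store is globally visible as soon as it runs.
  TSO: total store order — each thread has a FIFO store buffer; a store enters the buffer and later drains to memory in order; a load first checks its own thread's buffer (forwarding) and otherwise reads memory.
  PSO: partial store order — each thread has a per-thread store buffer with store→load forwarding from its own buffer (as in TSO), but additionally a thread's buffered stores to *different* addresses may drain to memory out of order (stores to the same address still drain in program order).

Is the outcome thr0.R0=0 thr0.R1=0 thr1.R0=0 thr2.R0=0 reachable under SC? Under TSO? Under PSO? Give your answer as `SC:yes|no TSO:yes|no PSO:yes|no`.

outcome vector order: (thr0.R0,thr0.R1,thr1.R0,thr2.R0)
SC: 10 outcomes — {<0 0 1 0>; <0 0 1 1>; <0 1 0 0>; <0 1 0 1>; <0 1 1 0>; <0 1 1 1>; <1 1 0 0>; <1 1 0 1>; <1 1 1 0>; <1 1 1 1>}
TSO: 12 outcomes — {<0 0 0 0>; <0 0 0 1>; <0 0 1 0>; <0 0 1 1>; <0 1 0 0>; <0 1 0 1>; <0 1 1 0>; <0 1 1 1>; <1 1 0 0>; <1 1 0 1>; <1 1 1 0>; <1 1 1 1>}
PSO: 12 outcomes — {<0 0 0 0>; <0 0 0 1>; <0 0 1 0>; <0 0 1 1>; <0 1 0 0>; <0 1 0 1>; <0 1 1 0>; <0 1 1 1>; <1 1 0 0>; <1 1 0 1>; <1 1 1 0>; <1 1 1 1>}
target <0 0 0 0> ∈ {TSO,PSO}

SC:no TSO:yes PSO:yes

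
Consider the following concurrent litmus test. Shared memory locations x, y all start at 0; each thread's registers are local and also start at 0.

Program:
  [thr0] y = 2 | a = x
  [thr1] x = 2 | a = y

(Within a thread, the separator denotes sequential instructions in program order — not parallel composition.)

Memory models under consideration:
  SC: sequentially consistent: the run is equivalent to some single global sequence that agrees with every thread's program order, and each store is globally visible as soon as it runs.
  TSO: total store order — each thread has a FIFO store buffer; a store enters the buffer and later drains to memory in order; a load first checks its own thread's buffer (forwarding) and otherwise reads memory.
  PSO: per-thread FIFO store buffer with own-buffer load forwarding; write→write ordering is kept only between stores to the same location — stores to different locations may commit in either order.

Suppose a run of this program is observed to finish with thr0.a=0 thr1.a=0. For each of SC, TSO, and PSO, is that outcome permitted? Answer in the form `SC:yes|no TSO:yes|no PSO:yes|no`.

outcome vector order: (thr0.a,thr1.a)
SC (3): 0/2; 2/0; 2/2
TSO (4): 0/0; 0/2; 2/0; 2/2
PSO (4): 0/0; 0/2; 2/0; 2/2
target 0/0 ∈ {TSO,PSO}

SC:no TSO:yes PSO:yes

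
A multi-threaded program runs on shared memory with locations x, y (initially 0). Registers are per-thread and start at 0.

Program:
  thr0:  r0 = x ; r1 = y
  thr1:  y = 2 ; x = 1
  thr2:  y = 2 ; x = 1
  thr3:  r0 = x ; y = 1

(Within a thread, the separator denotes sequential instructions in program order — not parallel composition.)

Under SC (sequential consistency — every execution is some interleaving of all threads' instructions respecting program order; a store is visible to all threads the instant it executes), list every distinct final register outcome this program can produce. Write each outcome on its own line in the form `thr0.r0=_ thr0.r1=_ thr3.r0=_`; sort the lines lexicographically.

thr0.r0=0 thr0.r1=0 thr3.r0=0
thr0.r0=0 thr0.r1=0 thr3.r0=1
thr0.r0=0 thr0.r1=1 thr3.r0=0
thr0.r0=0 thr0.r1=1 thr3.r0=1
thr0.r0=0 thr0.r1=2 thr3.r0=0
thr0.r0=0 thr0.r1=2 thr3.r0=1
thr0.r0=1 thr0.r1=1 thr3.r0=0
thr0.r0=1 thr0.r1=1 thr3.r0=1
thr0.r0=1 thr0.r1=2 thr3.r0=0
thr0.r0=1 thr0.r1=2 thr3.r0=1

outcome vector order: (thr0.r0,thr0.r1,thr3.r0)
|SC outcomes| = 10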